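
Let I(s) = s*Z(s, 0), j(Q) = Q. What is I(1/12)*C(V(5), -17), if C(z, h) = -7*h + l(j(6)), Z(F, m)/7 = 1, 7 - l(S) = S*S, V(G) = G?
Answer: 105/2 ≈ 52.500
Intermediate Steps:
l(S) = 7 - S² (l(S) = 7 - S*S = 7 - S²)
Z(F, m) = 7 (Z(F, m) = 7*1 = 7)
C(z, h) = -29 - 7*h (C(z, h) = -7*h + (7 - 1*6²) = -7*h + (7 - 1*36) = -7*h + (7 - 36) = -7*h - 29 = -29 - 7*h)
I(s) = 7*s (I(s) = s*7 = 7*s)
I(1/12)*C(V(5), -17) = (7/12)*(-29 - 7*(-17)) = (7*(1/12))*(-29 + 119) = (7/12)*90 = 105/2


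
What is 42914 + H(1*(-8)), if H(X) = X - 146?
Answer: 42760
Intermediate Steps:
H(X) = -146 + X
42914 + H(1*(-8)) = 42914 + (-146 + 1*(-8)) = 42914 + (-146 - 8) = 42914 - 154 = 42760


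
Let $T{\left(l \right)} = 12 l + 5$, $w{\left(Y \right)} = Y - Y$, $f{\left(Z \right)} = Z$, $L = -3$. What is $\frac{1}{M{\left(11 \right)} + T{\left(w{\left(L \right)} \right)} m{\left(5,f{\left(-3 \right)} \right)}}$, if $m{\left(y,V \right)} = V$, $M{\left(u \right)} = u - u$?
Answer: $- \frac{1}{15} \approx -0.066667$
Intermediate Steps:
$M{\left(u \right)} = 0$
$w{\left(Y \right)} = 0$
$T{\left(l \right)} = 5 + 12 l$
$\frac{1}{M{\left(11 \right)} + T{\left(w{\left(L \right)} \right)} m{\left(5,f{\left(-3 \right)} \right)}} = \frac{1}{0 + \left(5 + 12 \cdot 0\right) \left(-3\right)} = \frac{1}{0 + \left(5 + 0\right) \left(-3\right)} = \frac{1}{0 + 5 \left(-3\right)} = \frac{1}{0 - 15} = \frac{1}{-15} = - \frac{1}{15}$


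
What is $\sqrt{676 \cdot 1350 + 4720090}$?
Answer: $\sqrt{5632690} \approx 2373.3$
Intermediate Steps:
$\sqrt{676 \cdot 1350 + 4720090} = \sqrt{912600 + 4720090} = \sqrt{5632690}$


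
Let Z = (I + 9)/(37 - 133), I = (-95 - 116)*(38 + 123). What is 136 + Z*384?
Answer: 135984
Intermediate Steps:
I = -33971 (I = -211*161 = -33971)
Z = 16981/48 (Z = (-33971 + 9)/(37 - 133) = -33962/(-96) = -33962*(-1/96) = 16981/48 ≈ 353.77)
136 + Z*384 = 136 + (16981/48)*384 = 136 + 135848 = 135984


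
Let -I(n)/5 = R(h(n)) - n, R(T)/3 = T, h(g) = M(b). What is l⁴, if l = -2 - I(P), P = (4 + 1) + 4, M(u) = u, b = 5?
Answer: 614656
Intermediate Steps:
h(g) = 5
R(T) = 3*T
P = 9 (P = 5 + 4 = 9)
I(n) = -75 + 5*n (I(n) = -5*(3*5 - n) = -5*(15 - n) = -75 + 5*n)
l = 28 (l = -2 - (-75 + 5*9) = -2 - (-75 + 45) = -2 - 1*(-30) = -2 + 30 = 28)
l⁴ = 28⁴ = 614656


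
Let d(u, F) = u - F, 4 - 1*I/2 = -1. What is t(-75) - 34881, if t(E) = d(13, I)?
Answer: -34878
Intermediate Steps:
I = 10 (I = 8 - 2*(-1) = 8 + 2 = 10)
t(E) = 3 (t(E) = 13 - 1*10 = 13 - 10 = 3)
t(-75) - 34881 = 3 - 34881 = -34878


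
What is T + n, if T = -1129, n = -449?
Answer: -1578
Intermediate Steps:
T + n = -1129 - 449 = -1578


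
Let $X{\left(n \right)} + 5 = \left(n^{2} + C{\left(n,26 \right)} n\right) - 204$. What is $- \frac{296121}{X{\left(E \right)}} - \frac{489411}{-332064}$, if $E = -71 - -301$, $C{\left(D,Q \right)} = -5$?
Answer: $- \frac{1160418911}{271665248} \approx -4.2715$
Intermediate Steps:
$E = 230$ ($E = -71 + 301 = 230$)
$X{\left(n \right)} = -209 + n^{2} - 5 n$ ($X{\left(n \right)} = -5 - \left(204 - n^{2} + 5 n\right) = -209 + n^{2} - 5 n$)
$- \frac{296121}{X{\left(E \right)}} - \frac{489411}{-332064} = - \frac{296121}{-209 + 230^{2} - 1150} - \frac{489411}{-332064} = - \frac{296121}{-209 + 52900 - 1150} - - \frac{54379}{36896} = - \frac{296121}{51541} + \frac{54379}{36896} = \left(-296121\right) \frac{1}{51541} + \frac{54379}{36896} = - \frac{42303}{7363} + \frac{54379}{36896} = - \frac{1160418911}{271665248}$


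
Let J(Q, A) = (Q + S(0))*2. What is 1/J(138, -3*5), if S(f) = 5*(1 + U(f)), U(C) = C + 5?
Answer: 1/336 ≈ 0.0029762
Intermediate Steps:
U(C) = 5 + C
S(f) = 30 + 5*f (S(f) = 5*(1 + (5 + f)) = 5*(6 + f) = 30 + 5*f)
J(Q, A) = 60 + 2*Q (J(Q, A) = (Q + (30 + 5*0))*2 = (Q + (30 + 0))*2 = (Q + 30)*2 = (30 + Q)*2 = 60 + 2*Q)
1/J(138, -3*5) = 1/(60 + 2*138) = 1/(60 + 276) = 1/336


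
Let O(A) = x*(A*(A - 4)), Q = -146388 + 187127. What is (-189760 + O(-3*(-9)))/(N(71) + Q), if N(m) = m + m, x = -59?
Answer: -226399/40881 ≈ -5.5380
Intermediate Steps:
Q = 40739
N(m) = 2*m
O(A) = -59*A*(-4 + A) (O(A) = -59*A*(A - 4) = -59*A*(-4 + A))
(-189760 + O(-3*(-9)))/(N(71) + Q) = (-189760 + 59*(-3*(-9))*(4 - (-3)*(-9)))/(2*71 + 40739) = (-189760 + 59*27*(4 - 1*27))/(142 + 40739) = (-189760 + 59*27*(4 - 27))/40881 = (-189760 + 59*27*(-23))*(1/40881) = (-189760 - 36639)*(1/40881) = -226399*1/40881 = -226399/40881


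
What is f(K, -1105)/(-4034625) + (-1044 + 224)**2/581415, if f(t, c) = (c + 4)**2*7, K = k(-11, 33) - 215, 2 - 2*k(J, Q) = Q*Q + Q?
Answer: -21149152961/22340871375 ≈ -0.94666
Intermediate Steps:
k(J, Q) = 1 - Q/2 - Q**2/2 (k(J, Q) = 1 - (Q*Q + Q)/2 = 1 - (Q**2 + Q)/2 = 1 - (Q + Q**2)/2 = 1 + (-Q/2 - Q**2/2) = 1 - Q/2 - Q**2/2)
K = -775 (K = (1 - 1/2*33 - 1/2*33**2) - 215 = (1 - 33/2 - 1/2*1089) - 215 = (1 - 33/2 - 1089/2) - 215 = -560 - 215 = -775)
f(t, c) = 7*(4 + c)**2 (f(t, c) = (4 + c)**2*7 = 7*(4 + c)**2)
f(K, -1105)/(-4034625) + (-1044 + 224)**2/581415 = (7*(4 - 1105)**2)/(-4034625) + (-1044 + 224)**2/581415 = (7*(-1101)**2)*(-1/4034625) + (-820)**2*(1/581415) = (7*1212201)*(-1/4034625) + 672400*(1/581415) = 8485407*(-1/4034625) + 134480/116283 = -404067/192125 + 134480/116283 = -21149152961/22340871375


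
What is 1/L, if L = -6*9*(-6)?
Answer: 1/324 ≈ 0.0030864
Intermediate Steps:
L = 324 (L = -54*(-6) = 324)
1/L = 1/324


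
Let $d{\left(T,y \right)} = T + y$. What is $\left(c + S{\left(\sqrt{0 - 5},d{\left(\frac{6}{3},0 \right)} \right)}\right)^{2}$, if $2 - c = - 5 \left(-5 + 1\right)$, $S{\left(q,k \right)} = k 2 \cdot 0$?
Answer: $324$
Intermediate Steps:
$S{\left(q,k \right)} = 0$ ($S{\left(q,k \right)} = 2 k 0 = 0$)
$c = -18$ ($c = 2 - - 5 \left(-5 + 1\right) = 2 - \left(-5\right) \left(-4\right) = 2 - 20 = -18$)
$\left(c + S{\left(\sqrt{0 - 5},d{\left(\frac{6}{3},0 \right)} \right)}\right)^{2} = \left(-18 + 0\right)^{2} = \left(-18\right)^{2} = 324$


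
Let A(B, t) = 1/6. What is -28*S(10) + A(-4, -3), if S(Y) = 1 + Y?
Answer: -1847/6 ≈ -307.83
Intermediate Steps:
A(B, t) = ⅙
-28*S(10) + A(-4, -3) = -28*(1 + 10) + ⅙ = -28*11 + ⅙ = -308 + ⅙ = -1847/6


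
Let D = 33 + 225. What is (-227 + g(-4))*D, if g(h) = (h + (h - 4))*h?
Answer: -46182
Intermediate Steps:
D = 258
g(h) = h*(-4 + 2*h) (g(h) = (h + (-4 + h))*h = (-4 + 2*h)*h = h*(-4 + 2*h))
(-227 + g(-4))*D = (-227 + 2*(-4)*(-2 - 4))*258 = (-227 + 2*(-4)*(-6))*258 = (-227 + 48)*258 = -179*258 = -46182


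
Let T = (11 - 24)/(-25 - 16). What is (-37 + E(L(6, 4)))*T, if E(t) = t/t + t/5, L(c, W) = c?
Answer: -2262/205 ≈ -11.034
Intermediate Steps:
E(t) = 1 + t/5 (E(t) = 1 + t*(⅕) = 1 + t/5)
T = 13/41 (T = -13/(-41) = -13*(-1/41) = 13/41 ≈ 0.31707)
(-37 + E(L(6, 4)))*T = (-37 + (1 + (⅕)*6))*(13/41) = (-37 + (1 + 6/5))*(13/41) = (-37 + 11/5)*(13/41) = -174/5*13/41 = -2262/205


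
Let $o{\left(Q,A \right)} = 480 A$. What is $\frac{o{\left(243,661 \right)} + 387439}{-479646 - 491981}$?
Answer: $- \frac{704719}{971627} \approx -0.7253$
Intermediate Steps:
$\frac{o{\left(243,661 \right)} + 387439}{-479646 - 491981} = \frac{480 \cdot 661 + 387439}{-479646 - 491981} = \frac{317280 + 387439}{-971627} = 704719 \left(- \frac{1}{971627}\right) = - \frac{704719}{971627}$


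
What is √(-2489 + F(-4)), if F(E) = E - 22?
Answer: I*√2515 ≈ 50.15*I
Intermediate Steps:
F(E) = -22 + E
√(-2489 + F(-4)) = √(-2489 + (-22 - 4)) = √(-2489 - 26) = √(-2515) = I*√2515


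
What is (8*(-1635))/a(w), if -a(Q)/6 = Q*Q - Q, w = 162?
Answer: 1090/13041 ≈ 0.083583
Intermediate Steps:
a(Q) = -6*Q² + 6*Q (a(Q) = -6*(Q*Q - Q) = -6*(Q² - Q) = -6*Q² + 6*Q)
(8*(-1635))/a(w) = (8*(-1635))/((6*162*(1 - 1*162))) = -13080*1/(972*(1 - 162)) = -13080/(6*162*(-161)) = -13080/(-156492) = -13080*(-1/156492) = 1090/13041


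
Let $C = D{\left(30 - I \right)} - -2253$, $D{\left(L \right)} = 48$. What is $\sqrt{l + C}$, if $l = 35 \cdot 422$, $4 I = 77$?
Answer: $\sqrt{17071} \approx 130.66$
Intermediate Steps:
$I = \frac{77}{4}$ ($I = \frac{1}{4} \cdot 77 = \frac{77}{4} \approx 19.25$)
$l = 14770$
$C = 2301$ ($C = 48 - -2253 = 48 + 2253 = 2301$)
$\sqrt{l + C} = \sqrt{14770 + 2301} = \sqrt{17071}$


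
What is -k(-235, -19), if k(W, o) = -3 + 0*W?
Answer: 3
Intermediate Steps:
k(W, o) = -3 (k(W, o) = -3 + 0 = -3)
-k(-235, -19) = -1*(-3) = 3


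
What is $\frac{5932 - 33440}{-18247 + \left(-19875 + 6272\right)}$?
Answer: $\frac{1058}{1225} \approx 0.86367$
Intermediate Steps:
$\frac{5932 - 33440}{-18247 + \left(-19875 + 6272\right)} = - \frac{27508}{-18247 - 13603} = - \frac{27508}{-31850} = \left(-27508\right) \left(- \frac{1}{31850}\right) = \frac{1058}{1225}$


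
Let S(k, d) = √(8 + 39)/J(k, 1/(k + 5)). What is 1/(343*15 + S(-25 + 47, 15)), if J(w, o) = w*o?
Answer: 830060/4270647279 - 66*√47/1423549093 ≈ 0.00019405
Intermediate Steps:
J(w, o) = o*w
S(k, d) = √47*(5 + k)/k (S(k, d) = √(8 + 39)/((k/(k + 5))) = √47/((k/(5 + k))) = √47*((5 + k)/k) = √47*(5 + k)/k)
1/(343*15 + S(-25 + 47, 15)) = 1/(343*15 + √47*(5 + (-25 + 47))/(-25 + 47)) = 1/(5145 + √47*(5 + 22)/22) = 1/(5145 + √47*(1/22)*27) = 1/(5145 + 27*√47/22)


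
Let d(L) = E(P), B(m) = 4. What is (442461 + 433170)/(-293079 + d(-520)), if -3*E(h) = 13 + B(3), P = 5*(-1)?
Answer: -2626893/879254 ≈ -2.9876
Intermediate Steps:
P = -5
E(h) = -17/3 (E(h) = -(13 + 4)/3 = -⅓*17 = -17/3)
d(L) = -17/3
(442461 + 433170)/(-293079 + d(-520)) = (442461 + 433170)/(-293079 - 17/3) = 875631/(-879254/3) = 875631*(-3/879254) = -2626893/879254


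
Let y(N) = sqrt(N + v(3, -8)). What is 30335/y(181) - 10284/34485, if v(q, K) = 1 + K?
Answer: -3428/11495 + 30335*sqrt(174)/174 ≈ 2299.4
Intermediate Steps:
y(N) = sqrt(-7 + N) (y(N) = sqrt(N + (1 - 8)) = sqrt(N - 7) = sqrt(-7 + N))
30335/y(181) - 10284/34485 = 30335/(sqrt(-7 + 181)) - 10284/34485 = 30335/(sqrt(174)) - 10284*1/34485 = 30335*(sqrt(174)/174) - 3428/11495 = 30335*sqrt(174)/174 - 3428/11495 = -3428/11495 + 30335*sqrt(174)/174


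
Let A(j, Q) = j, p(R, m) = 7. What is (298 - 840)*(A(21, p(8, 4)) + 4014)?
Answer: -2186970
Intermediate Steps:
(298 - 840)*(A(21, p(8, 4)) + 4014) = (298 - 840)*(21 + 4014) = -542*4035 = -2186970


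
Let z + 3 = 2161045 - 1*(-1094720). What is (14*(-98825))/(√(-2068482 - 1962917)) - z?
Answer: -3255762 + 1383550*I*√4031399/4031399 ≈ -3.2558e+6 + 689.08*I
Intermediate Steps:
z = 3255762 (z = -3 + (2161045 - 1*(-1094720)) = -3 + (2161045 + 1094720) = -3 + 3255765 = 3255762)
(14*(-98825))/(√(-2068482 - 1962917)) - z = (14*(-98825))/(√(-2068482 - 1962917)) - 1*3255762 = -1383550*(-I*√4031399/4031399) - 3255762 = -(-1383550)*I*√4031399/4031399 - 3255762 = 1383550*I*√4031399/4031399 - 3255762 = -3255762 + 1383550*I*√4031399/4031399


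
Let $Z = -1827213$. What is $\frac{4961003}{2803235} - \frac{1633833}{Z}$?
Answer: $\frac{4548275674798}{1707369144685} \approx 2.6639$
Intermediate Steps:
$\frac{4961003}{2803235} - \frac{1633833}{Z} = \frac{4961003}{2803235} - \frac{1633833}{-1827213} = 4961003 \cdot \frac{1}{2803235} - - \frac{544611}{609071} = \frac{4961003}{2803235} + \frac{544611}{609071} = \frac{4548275674798}{1707369144685}$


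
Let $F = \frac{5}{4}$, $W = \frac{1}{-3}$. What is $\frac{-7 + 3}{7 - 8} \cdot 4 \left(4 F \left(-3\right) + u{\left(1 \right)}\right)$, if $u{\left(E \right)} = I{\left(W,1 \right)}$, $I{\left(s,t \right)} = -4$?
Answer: $-304$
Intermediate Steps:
$W = - \frac{1}{3} \approx -0.33333$
$u{\left(E \right)} = -4$
$F = \frac{5}{4}$ ($F = 5 \cdot \frac{1}{4} = \frac{5}{4} \approx 1.25$)
$\frac{-7 + 3}{7 - 8} \cdot 4 \left(4 F \left(-3\right) + u{\left(1 \right)}\right) = \frac{-7 + 3}{7 - 8} \cdot 4 \left(4 \cdot \frac{5}{4} \left(-3\right) - 4\right) = - \frac{4}{-1} \cdot 4 \left(5 \left(-3\right) - 4\right) = \left(-4\right) \left(-1\right) 4 \left(-15 - 4\right) = 4 \cdot 4 \left(-19\right) = 16 \left(-19\right) = -304$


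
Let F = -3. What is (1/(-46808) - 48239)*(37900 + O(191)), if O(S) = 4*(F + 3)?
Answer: -21394276295675/11702 ≈ -1.8283e+9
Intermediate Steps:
O(S) = 0 (O(S) = 4*(-3 + 3) = 4*0 = 0)
(1/(-46808) - 48239)*(37900 + O(191)) = (1/(-46808) - 48239)*(37900 + 0) = (-1/46808 - 48239)*37900 = -2257971113/46808*37900 = -21394276295675/11702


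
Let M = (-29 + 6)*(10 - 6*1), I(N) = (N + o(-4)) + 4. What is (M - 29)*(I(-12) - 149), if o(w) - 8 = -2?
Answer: 18271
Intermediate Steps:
o(w) = 6 (o(w) = 8 - 2 = 6)
I(N) = 10 + N (I(N) = (N + 6) + 4 = (6 + N) + 4 = 10 + N)
M = -92 (M = -23*(10 - 6) = -23*4 = -92)
(M - 29)*(I(-12) - 149) = (-92 - 29)*((10 - 12) - 149) = -121*(-2 - 149) = -121*(-151) = 18271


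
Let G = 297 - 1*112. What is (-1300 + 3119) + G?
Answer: 2004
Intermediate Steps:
G = 185 (G = 297 - 112 = 185)
(-1300 + 3119) + G = (-1300 + 3119) + 185 = 1819 + 185 = 2004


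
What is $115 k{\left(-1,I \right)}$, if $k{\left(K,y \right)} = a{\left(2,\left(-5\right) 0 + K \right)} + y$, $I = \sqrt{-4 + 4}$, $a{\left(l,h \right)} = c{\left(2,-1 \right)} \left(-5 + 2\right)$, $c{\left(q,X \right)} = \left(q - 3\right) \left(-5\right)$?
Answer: $-1725$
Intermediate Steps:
$c{\left(q,X \right)} = 15 - 5 q$ ($c{\left(q,X \right)} = \left(-3 + q\right) \left(-5\right) = 15 - 5 q$)
$a{\left(l,h \right)} = -15$ ($a{\left(l,h \right)} = \left(15 - 10\right) \left(-5 + 2\right) = \left(15 - 10\right) \left(-3\right) = 5 \left(-3\right) = -15$)
$I = 0$ ($I = \sqrt{0} = 0$)
$k{\left(K,y \right)} = -15 + y$
$115 k{\left(-1,I \right)} = 115 \left(-15 + 0\right) = 115 \left(-15\right) = -1725$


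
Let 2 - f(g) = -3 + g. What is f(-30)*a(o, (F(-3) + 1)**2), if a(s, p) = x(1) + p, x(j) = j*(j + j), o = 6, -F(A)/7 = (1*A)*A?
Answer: 134610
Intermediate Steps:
f(g) = 5 - g (f(g) = 2 - (-3 + g) = 2 + (3 - g) = 5 - g)
F(A) = -7*A**2 (F(A) = -7*1*A*A = -7*A*A = -7*A**2)
x(j) = 2*j**2 (x(j) = j*(2*j) = 2*j**2)
a(s, p) = 2 + p (a(s, p) = 2*1**2 + p = 2*1 + p = 2 + p)
f(-30)*a(o, (F(-3) + 1)**2) = (5 - 1*(-30))*(2 + (-7*(-3)**2 + 1)**2) = (5 + 30)*(2 + (-7*9 + 1)**2) = 35*(2 + (-63 + 1)**2) = 35*(2 + (-62)**2) = 35*(2 + 3844) = 35*3846 = 134610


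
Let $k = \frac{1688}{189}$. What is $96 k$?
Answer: $\frac{54016}{63} \approx 857.4$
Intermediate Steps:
$k = \frac{1688}{189}$ ($k = 1688 \cdot \frac{1}{189} = \frac{1688}{189} \approx 8.9312$)
$96 k = 96 \cdot \frac{1688}{189} = \frac{54016}{63}$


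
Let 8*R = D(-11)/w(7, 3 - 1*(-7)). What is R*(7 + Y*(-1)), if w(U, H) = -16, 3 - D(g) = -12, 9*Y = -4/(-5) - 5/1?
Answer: -7/8 ≈ -0.87500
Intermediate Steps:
Y = -7/15 (Y = (-4/(-5) - 5/1)/9 = (-4*(-1/5) - 5*1)/9 = (4/5 - 5)/9 = (1/9)*(-21/5) = -7/15 ≈ -0.46667)
D(g) = 15 (D(g) = 3 - 1*(-12) = 3 + 12 = 15)
R = -15/128 (R = (15/(-16))/8 = (15*(-1/16))/8 = (1/8)*(-15/16) = -15/128 ≈ -0.11719)
R*(7 + Y*(-1)) = -15*(7 - 7/15*(-1))/128 = -15*(7 + 7/15)/128 = -15/128*112/15 = -7/8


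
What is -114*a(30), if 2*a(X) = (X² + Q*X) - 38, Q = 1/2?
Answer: -49989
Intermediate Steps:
Q = ½ ≈ 0.50000
a(X) = -19 + X²/2 + X/4 (a(X) = ((X² + X/2) - 38)/2 = (-38 + X² + X/2)/2 = -19 + X²/2 + X/4)
-114*a(30) = -114*(-19 + (½)*30² + (¼)*30) = -114*(-19 + (½)*900 + 15/2) = -114*(-19 + 450 + 15/2) = -114*877/2 = -49989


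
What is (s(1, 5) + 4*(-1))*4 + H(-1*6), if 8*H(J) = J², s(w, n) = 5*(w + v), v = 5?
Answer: 217/2 ≈ 108.50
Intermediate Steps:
s(w, n) = 25 + 5*w (s(w, n) = 5*(w + 5) = 5*(5 + w) = 25 + 5*w)
H(J) = J²/8
(s(1, 5) + 4*(-1))*4 + H(-1*6) = ((25 + 5*1) + 4*(-1))*4 + (-1*6)²/8 = ((25 + 5) - 4)*4 + (⅛)*(-6)² = (30 - 4)*4 + (⅛)*36 = 26*4 + 9/2 = 104 + 9/2 = 217/2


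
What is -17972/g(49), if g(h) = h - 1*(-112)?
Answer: -17972/161 ≈ -111.63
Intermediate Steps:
g(h) = 112 + h (g(h) = h + 112 = 112 + h)
-17972/g(49) = -17972/(112 + 49) = -17972/161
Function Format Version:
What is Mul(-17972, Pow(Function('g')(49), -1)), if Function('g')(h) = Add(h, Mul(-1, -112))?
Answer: Rational(-17972, 161) ≈ -111.63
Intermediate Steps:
Function('g')(h) = Add(112, h) (Function('g')(h) = Add(h, 112) = Add(112, h))
Mul(-17972, Pow(Function('g')(49), -1)) = Mul(-17972, Pow(Add(112, 49), -1)) = Mul(-17972, Pow(161, -1)) = Mul(-17972, Rational(1, 161)) = Rational(-17972, 161)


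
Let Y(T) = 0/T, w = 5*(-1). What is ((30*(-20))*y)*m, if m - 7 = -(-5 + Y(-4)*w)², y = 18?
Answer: 194400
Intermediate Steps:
w = -5
Y(T) = 0
m = -18 (m = 7 - (-5 + 0*(-5))² = 7 - (-5 + 0)² = 7 - 1*(-5)² = 7 - 1*25 = 7 - 25 = -18)
((30*(-20))*y)*m = ((30*(-20))*18)*(-18) = -600*18*(-18) = -10800*(-18) = 194400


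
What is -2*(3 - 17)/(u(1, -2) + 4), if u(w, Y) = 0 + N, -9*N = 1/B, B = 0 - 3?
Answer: 756/109 ≈ 6.9358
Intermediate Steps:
B = -3
N = 1/27 (N = -⅑/(-3) = -⅑*(-⅓) = 1/27 ≈ 0.037037)
u(w, Y) = 1/27 (u(w, Y) = 0 + 1/27 = 1/27)
-2*(3 - 17)/(u(1, -2) + 4) = -2*(3 - 17)/(1/27 + 4) = -(-28)/109/27 = -(-28)*27/109 = -2*(-378/109) = 756/109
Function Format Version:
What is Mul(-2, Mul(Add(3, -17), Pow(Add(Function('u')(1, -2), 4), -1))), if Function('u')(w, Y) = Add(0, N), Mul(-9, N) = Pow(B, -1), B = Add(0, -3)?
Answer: Rational(756, 109) ≈ 6.9358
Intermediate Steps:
B = -3
N = Rational(1, 27) (N = Mul(Rational(-1, 9), Pow(-3, -1)) = Mul(Rational(-1, 9), Rational(-1, 3)) = Rational(1, 27) ≈ 0.037037)
Function('u')(w, Y) = Rational(1, 27) (Function('u')(w, Y) = Add(0, Rational(1, 27)) = Rational(1, 27))
Mul(-2, Mul(Add(3, -17), Pow(Add(Function('u')(1, -2), 4), -1))) = Mul(-2, Mul(Add(3, -17), Pow(Add(Rational(1, 27), 4), -1))) = Mul(-2, Mul(-14, Pow(Rational(109, 27), -1))) = Mul(-2, Mul(-14, Rational(27, 109))) = Mul(-2, Rational(-378, 109)) = Rational(756, 109)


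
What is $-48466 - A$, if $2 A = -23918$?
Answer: $-36507$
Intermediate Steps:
$A = -11959$ ($A = \frac{1}{2} \left(-23918\right) = -11959$)
$-48466 - A = -48466 - -11959 = -48466 + 11959 = -36507$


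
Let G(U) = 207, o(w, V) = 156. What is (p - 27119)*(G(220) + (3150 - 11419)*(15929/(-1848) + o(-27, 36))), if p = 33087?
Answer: -1679808510110/231 ≈ -7.2719e+9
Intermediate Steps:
(p - 27119)*(G(220) + (3150 - 11419)*(15929/(-1848) + o(-27, 36))) = (33087 - 27119)*(207 + (3150 - 11419)*(15929/(-1848) + 156)) = 5968*(207 - 8269*(15929*(-1/1848) + 156)) = 5968*(207 - 8269*(-15929/1848 + 156)) = 5968*(207 - 8269*272359/1848) = 5968*(207 - 2252136571/1848) = 5968*(-2251754035/1848) = -1679808510110/231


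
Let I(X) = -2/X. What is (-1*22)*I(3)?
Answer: 44/3 ≈ 14.667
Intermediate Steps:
(-1*22)*I(3) = (-1*22)*(-2/3) = -(-44)/3 = -22*(-⅔) = 44/3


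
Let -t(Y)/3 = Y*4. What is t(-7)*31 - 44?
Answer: 2560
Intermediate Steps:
t(Y) = -12*Y (t(Y) = -3*Y*4 = -12*Y)
t(-7)*31 - 44 = -12*(-7)*31 - 44 = 84*31 - 44 = 2604 - 44 = 2560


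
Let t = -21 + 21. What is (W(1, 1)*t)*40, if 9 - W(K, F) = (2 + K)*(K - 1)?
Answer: 0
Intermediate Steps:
W(K, F) = 9 - (-1 + K)*(2 + K) (W(K, F) = 9 - (2 + K)*(K - 1) = 9 - (2 + K)*(-1 + K) = 9 - (-1 + K)*(2 + K))
t = 0
(W(1, 1)*t)*40 = ((11 - 1*1 - 1*1²)*0)*40 = ((11 - 1 - 1*1)*0)*40 = ((11 - 1 - 1)*0)*40 = (9*0)*40 = 0*40 = 0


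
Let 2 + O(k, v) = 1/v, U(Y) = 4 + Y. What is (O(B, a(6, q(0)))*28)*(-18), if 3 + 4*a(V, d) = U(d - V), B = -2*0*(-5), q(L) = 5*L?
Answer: 7056/5 ≈ 1411.2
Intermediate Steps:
B = 0 (B = 0*(-5) = 0)
a(V, d) = ¼ - V/4 + d/4 (a(V, d) = -¾ + (4 + (d - V))/4 = -¾ + (4 + d - V)/4 = -¾ + (1 - V/4 + d/4) = ¼ - V/4 + d/4)
O(k, v) = -2 + 1/v
(O(B, a(6, q(0)))*28)*(-18) = ((-2 + 1/(¼ - ¼*6 + (5*0)/4))*28)*(-18) = ((-2 + 1/(¼ - 3/2 + (¼)*0))*28)*(-18) = ((-2 + 1/(¼ - 3/2 + 0))*28)*(-18) = ((-2 + 1/(-5/4))*28)*(-18) = ((-2 - ⅘)*28)*(-18) = -14/5*28*(-18) = -392/5*(-18) = 7056/5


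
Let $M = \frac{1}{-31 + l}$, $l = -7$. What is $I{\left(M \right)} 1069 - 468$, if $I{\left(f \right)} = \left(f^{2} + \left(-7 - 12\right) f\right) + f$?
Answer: $\frac{56473}{1444} \approx 39.109$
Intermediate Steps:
$M = - \frac{1}{38}$ ($M = \frac{1}{-31 - 7} = \frac{1}{-38} = - \frac{1}{38} \approx -0.026316$)
$I{\left(f \right)} = f^{2} - 18 f$ ($I{\left(f \right)} = \left(f^{2} + \left(-7 - 12\right) f\right) + f = \left(f^{2} - 19 f\right) + f = f^{2} - 18 f$)
$I{\left(M \right)} 1069 - 468 = - \frac{-18 - \frac{1}{38}}{38} \cdot 1069 - 468 = \left(- \frac{1}{38}\right) \left(- \frac{685}{38}\right) 1069 - 468 = \frac{685}{1444} \cdot 1069 - 468 = \frac{732265}{1444} - 468 = \frac{56473}{1444}$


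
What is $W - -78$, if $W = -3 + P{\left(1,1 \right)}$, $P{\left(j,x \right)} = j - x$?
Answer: $75$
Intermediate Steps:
$W = -3$ ($W = -3 + \left(1 - 1\right) = -3 + 0 = -3$)
$W - -78 = -3 - -78 = -3 + 78 = 75$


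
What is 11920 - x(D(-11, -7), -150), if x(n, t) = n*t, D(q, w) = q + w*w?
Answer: 17620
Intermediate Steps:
D(q, w) = q + w²
11920 - x(D(-11, -7), -150) = 11920 - (-11 + (-7)²)*(-150) = 11920 - (-11 + 49)*(-150) = 11920 - 38*(-150) = 11920 - 1*(-5700) = 11920 + 5700 = 17620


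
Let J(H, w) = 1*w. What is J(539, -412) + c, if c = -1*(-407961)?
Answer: 407549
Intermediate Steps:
J(H, w) = w
c = 407961
J(539, -412) + c = -412 + 407961 = 407549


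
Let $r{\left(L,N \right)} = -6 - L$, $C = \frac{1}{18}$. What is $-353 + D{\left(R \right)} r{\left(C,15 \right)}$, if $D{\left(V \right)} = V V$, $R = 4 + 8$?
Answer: $-1225$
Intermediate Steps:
$C = \frac{1}{18} \approx 0.055556$
$R = 12$
$D{\left(V \right)} = V^{2}$
$-353 + D{\left(R \right)} r{\left(C,15 \right)} = -353 + 12^{2} \left(-6 - \frac{1}{18}\right) = -353 + 144 \left(-6 - \frac{1}{18}\right) = -353 + 144 \left(- \frac{109}{18}\right) = -353 - 872 = -1225$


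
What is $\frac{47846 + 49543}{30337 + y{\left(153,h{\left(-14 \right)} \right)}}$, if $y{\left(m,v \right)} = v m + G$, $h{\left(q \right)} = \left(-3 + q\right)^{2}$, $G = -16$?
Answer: $\frac{10821}{8282} \approx 1.3066$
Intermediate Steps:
$y{\left(m,v \right)} = -16 + m v$ ($y{\left(m,v \right)} = v m - 16 = m v - 16 = -16 + m v$)
$\frac{47846 + 49543}{30337 + y{\left(153,h{\left(-14 \right)} \right)}} = \frac{47846 + 49543}{30337 - \left(16 - 153 \left(-3 - 14\right)^{2}\right)} = \frac{97389}{30337 - \left(16 - 153 \left(-17\right)^{2}\right)} = \frac{97389}{30337 + \left(-16 + 153 \cdot 289\right)} = \frac{97389}{30337 + \left(-16 + 44217\right)} = \frac{97389}{30337 + 44201} = \frac{97389}{74538} = 97389 \cdot \frac{1}{74538} = \frac{10821}{8282}$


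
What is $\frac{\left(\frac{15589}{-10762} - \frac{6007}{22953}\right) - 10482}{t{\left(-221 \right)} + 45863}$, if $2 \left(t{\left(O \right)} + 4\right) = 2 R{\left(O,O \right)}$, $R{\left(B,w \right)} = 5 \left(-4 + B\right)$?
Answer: $- \frac{2589688051303}{11050201000524} \approx -0.23436$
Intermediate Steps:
$R{\left(B,w \right)} = -20 + 5 B$
$t{\left(O \right)} = -24 + 5 O$ ($t{\left(O \right)} = -4 + \frac{2 \left(-20 + 5 O\right)}{2} = -4 + \frac{-40 + 10 O}{2} = -4 + \left(-20 + 5 O\right) = -24 + 5 O$)
$\frac{\left(\frac{15589}{-10762} - \frac{6007}{22953}\right) - 10482}{t{\left(-221 \right)} + 45863} = \frac{\left(\frac{15589}{-10762} - \frac{6007}{22953}\right) - 10482}{\left(-24 + 5 \left(-221\right)\right) + 45863} = \frac{\left(15589 \left(- \frac{1}{10762}\right) - \frac{6007}{22953}\right) - 10482}{\left(-24 - 1105\right) + 45863} = \frac{\left(- \frac{15589}{10762} - \frac{6007}{22953}\right) - 10482}{-1129 + 45863} = \frac{- \frac{422461651}{247020186} - 10482}{44734} = \left(- \frac{2589688051303}{247020186}\right) \frac{1}{44734} = - \frac{2589688051303}{11050201000524}$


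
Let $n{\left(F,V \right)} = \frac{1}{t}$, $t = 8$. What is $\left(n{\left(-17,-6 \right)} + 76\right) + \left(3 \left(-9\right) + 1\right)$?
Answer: $\frac{401}{8} \approx 50.125$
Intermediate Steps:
$n{\left(F,V \right)} = \frac{1}{8}$
$\left(n{\left(-17,-6 \right)} + 76\right) + \left(3 \left(-9\right) + 1\right) = \left(\frac{1}{8} + 76\right) + \left(3 \left(-9\right) + 1\right) = \frac{609}{8} + \left(-27 + 1\right) = \frac{609}{8} - 26 = \frac{401}{8}$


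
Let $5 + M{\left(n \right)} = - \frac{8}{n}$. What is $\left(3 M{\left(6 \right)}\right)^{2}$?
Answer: $361$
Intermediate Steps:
$M{\left(n \right)} = -5 - \frac{8}{n}$
$\left(3 M{\left(6 \right)}\right)^{2} = \left(3 \left(-5 - \frac{8}{6}\right)\right)^{2} = \left(3 \left(-5 - \frac{4}{3}\right)\right)^{2} = \left(3 \left(- \frac{19}{3}\right)\right)^{2} = \left(-19\right)^{2} = 361$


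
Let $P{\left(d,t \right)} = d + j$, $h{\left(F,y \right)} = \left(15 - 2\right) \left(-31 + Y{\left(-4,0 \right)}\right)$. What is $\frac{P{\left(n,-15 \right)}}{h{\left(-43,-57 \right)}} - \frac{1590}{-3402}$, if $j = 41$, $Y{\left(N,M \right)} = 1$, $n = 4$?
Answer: $\frac{5189}{14742} \approx 0.35199$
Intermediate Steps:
$h{\left(F,y \right)} = -390$ ($h{\left(F,y \right)} = \left(15 - 2\right) \left(-31 + 1\right) = 13 \left(-30\right) = -390$)
$P{\left(d,t \right)} = 41 + d$ ($P{\left(d,t \right)} = d + 41 = 41 + d$)
$\frac{P{\left(n,-15 \right)}}{h{\left(-43,-57 \right)}} - \frac{1590}{-3402} = \frac{41 + 4}{-390} - \frac{1590}{-3402} = 45 \left(- \frac{1}{390}\right) - - \frac{265}{567} = - \frac{3}{26} + \frac{265}{567} = \frac{5189}{14742}$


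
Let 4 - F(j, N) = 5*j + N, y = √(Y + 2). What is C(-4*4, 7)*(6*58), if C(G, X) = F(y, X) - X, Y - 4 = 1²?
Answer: -3480 - 1740*√7 ≈ -8083.6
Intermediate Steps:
Y = 5 (Y = 4 + 1² = 4 + 1 = 5)
y = √7 (y = √(5 + 2) = √7 ≈ 2.6458)
F(j, N) = 4 - N - 5*j (F(j, N) = 4 - (5*j + N) = 4 - (N + 5*j) = 4 + (-N - 5*j) = 4 - N - 5*j)
C(G, X) = 4 - 5*√7 - 2*X (C(G, X) = (4 - X - 5*√7) - X = 4 - 5*√7 - 2*X)
C(-4*4, 7)*(6*58) = (4 - 5*√7 - 2*7)*(6*58) = (4 - 5*√7 - 14)*348 = (-10 - 5*√7)*348 = -3480 - 1740*√7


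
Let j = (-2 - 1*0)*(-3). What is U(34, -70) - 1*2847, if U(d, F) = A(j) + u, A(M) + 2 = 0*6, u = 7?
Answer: -2842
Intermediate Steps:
j = 6 (j = (-2 + 0)*(-3) = -2*(-3) = 6)
A(M) = -2 (A(M) = -2 + 0*6 = -2 + 0 = -2)
U(d, F) = 5 (U(d, F) = -2 + 7 = 5)
U(34, -70) - 1*2847 = 5 - 1*2847 = 5 - 2847 = -2842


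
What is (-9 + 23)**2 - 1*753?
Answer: -557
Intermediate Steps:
(-9 + 23)**2 - 1*753 = 14**2 - 753 = 196 - 753 = -557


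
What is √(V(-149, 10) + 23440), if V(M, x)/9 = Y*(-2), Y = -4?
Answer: 2*√5878 ≈ 153.34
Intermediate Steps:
V(M, x) = 72 (V(M, x) = 9*(-4*(-2)) = 9*8 = 72)
√(V(-149, 10) + 23440) = √(72 + 23440) = √23512 = 2*√5878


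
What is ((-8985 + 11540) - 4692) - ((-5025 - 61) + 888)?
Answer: 2061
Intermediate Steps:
((-8985 + 11540) - 4692) - ((-5025 - 61) + 888) = (2555 - 4692) - (-5086 + 888) = -2137 - 1*(-4198) = -2137 + 4198 = 2061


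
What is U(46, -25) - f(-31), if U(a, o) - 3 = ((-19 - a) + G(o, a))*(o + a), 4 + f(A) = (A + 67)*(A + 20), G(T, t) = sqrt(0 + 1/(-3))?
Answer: -962 + 7*I*sqrt(3) ≈ -962.0 + 12.124*I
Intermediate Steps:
G(T, t) = I*sqrt(3)/3 (G(T, t) = sqrt(0 - 1/3) = sqrt(-1/3) = I*sqrt(3)/3)
f(A) = -4 + (20 + A)*(67 + A) (f(A) = -4 + (A + 67)*(A + 20) = -4 + (67 + A)*(20 + A) = -4 + (20 + A)*(67 + A))
U(a, o) = 3 + (a + o)*(-19 - a + I*sqrt(3)/3) (U(a, o) = 3 + ((-19 - a) + I*sqrt(3)/3)*(o + a) = 3 + (-19 - a + I*sqrt(3)/3)*(a + o) = 3 + (a + o)*(-19 - a + I*sqrt(3)/3))
U(46, -25) - f(-31) = (3 - 1*46**2 - 19*46 - 19*(-25) - 1*46*(-25) + (1/3)*I*46*sqrt(3) + (1/3)*I*(-25)*sqrt(3)) - (1336 + (-31)**2 + 87*(-31)) = (3 - 1*2116 - 874 + 475 + 1150 + 46*I*sqrt(3)/3 - 25*I*sqrt(3)/3) - (1336 + 961 - 2697) = (3 - 2116 - 874 + 475 + 1150 + 46*I*sqrt(3)/3 - 25*I*sqrt(3)/3) - 1*(-400) = (-1362 + 7*I*sqrt(3)) + 400 = -962 + 7*I*sqrt(3)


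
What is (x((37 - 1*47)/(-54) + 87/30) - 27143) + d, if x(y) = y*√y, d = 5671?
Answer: -21472 + 5831*√510/24300 ≈ -21467.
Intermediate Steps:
x(y) = y^(3/2)
(x((37 - 1*47)/(-54) + 87/30) - 27143) + d = (((37 - 1*47)/(-54) + 87/30)^(3/2) - 27143) + 5671 = (((37 - 47)*(-1/54) + 87*(1/30))^(3/2) - 27143) + 5671 = ((-10*(-1/54) + 29/10)^(3/2) - 27143) + 5671 = ((5/27 + 29/10)^(3/2) - 27143) + 5671 = ((833/270)^(3/2) - 27143) + 5671 = (5831*√510/24300 - 27143) + 5671 = (-27143 + 5831*√510/24300) + 5671 = -21472 + 5831*√510/24300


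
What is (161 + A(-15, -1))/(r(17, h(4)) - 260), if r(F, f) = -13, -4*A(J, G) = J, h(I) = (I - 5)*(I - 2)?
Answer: -659/1092 ≈ -0.60348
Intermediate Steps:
h(I) = (-5 + I)*(-2 + I)
A(J, G) = -J/4
(161 + A(-15, -1))/(r(17, h(4)) - 260) = (161 - 1/4*(-15))/(-13 - 260) = (161 + 15/4)/(-273) = (659/4)*(-1/273) = -659/1092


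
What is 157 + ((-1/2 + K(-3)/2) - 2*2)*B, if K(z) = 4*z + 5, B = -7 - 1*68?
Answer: 757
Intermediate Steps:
B = -75 (B = -7 - 68 = -75)
K(z) = 5 + 4*z
157 + ((-1/2 + K(-3)/2) - 2*2)*B = 157 + ((-1/2 + (5 + 4*(-3))/2) - 2*2)*(-75) = 157 + ((-1*1/2 + (5 - 12)*(1/2)) - 4)*(-75) = 157 + ((-1/2 - 7*1/2) - 4)*(-75) = 157 + ((-1/2 - 7/2) - 4)*(-75) = 157 + (-4 - 4)*(-75) = 157 - 8*(-75) = 157 + 600 = 757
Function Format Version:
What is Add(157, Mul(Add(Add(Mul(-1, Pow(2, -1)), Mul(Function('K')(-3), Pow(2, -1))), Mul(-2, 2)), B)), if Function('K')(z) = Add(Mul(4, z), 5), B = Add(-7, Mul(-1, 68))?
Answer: 757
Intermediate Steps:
B = -75 (B = Add(-7, -68) = -75)
Function('K')(z) = Add(5, Mul(4, z))
Add(157, Mul(Add(Add(Mul(-1, Pow(2, -1)), Mul(Function('K')(-3), Pow(2, -1))), Mul(-2, 2)), B)) = Add(157, Mul(Add(Add(Mul(-1, Pow(2, -1)), Mul(Add(5, Mul(4, -3)), Pow(2, -1))), Mul(-2, 2)), -75)) = Add(157, Mul(Add(Add(Mul(-1, Rational(1, 2)), Mul(Add(5, -12), Rational(1, 2))), -4), -75)) = Add(157, Mul(Add(Add(Rational(-1, 2), Mul(-7, Rational(1, 2))), -4), -75)) = Add(157, Mul(Add(Add(Rational(-1, 2), Rational(-7, 2)), -4), -75)) = Add(157, Mul(Add(-4, -4), -75)) = Add(157, Mul(-8, -75)) = Add(157, 600) = 757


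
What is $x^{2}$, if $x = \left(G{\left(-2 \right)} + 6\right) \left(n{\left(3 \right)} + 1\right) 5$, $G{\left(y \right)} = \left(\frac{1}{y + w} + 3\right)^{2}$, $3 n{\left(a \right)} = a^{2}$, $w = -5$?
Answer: $\frac{192654400}{2401} \approx 80239.0$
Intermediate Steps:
$n{\left(a \right)} = \frac{a^{2}}{3}$
$G{\left(y \right)} = \left(3 + \frac{1}{-5 + y}\right)^{2}$ ($G{\left(y \right)} = \left(\frac{1}{y - 5} + 3\right)^{2} = \left(\frac{1}{-5 + y} + 3\right)^{2} = \left(3 + \frac{1}{-5 + y}\right)^{2}$)
$x = \frac{13880}{49}$ ($x = \left(\frac{\left(-14 + 3 \left(-2\right)\right)^{2}}{\left(-5 - 2\right)^{2}} + 6\right) \left(\frac{3^{2}}{3} + 1\right) 5 = \left(\frac{\left(-14 - 6\right)^{2}}{49} + 6\right) \left(\frac{1}{3} \cdot 9 + 1\right) 5 = \left(\left(-20\right)^{2} \cdot \frac{1}{49} + 6\right) \left(3 + 1\right) 5 = \left(400 \cdot \frac{1}{49} + 6\right) 4 \cdot 5 = \left(\frac{400}{49} + 6\right) 4 \cdot 5 = \frac{694}{49} \cdot 4 \cdot 5 = \frac{2776}{49} \cdot 5 = \frac{13880}{49} \approx 283.27$)
$x^{2} = \left(\frac{13880}{49}\right)^{2} = \frac{192654400}{2401}$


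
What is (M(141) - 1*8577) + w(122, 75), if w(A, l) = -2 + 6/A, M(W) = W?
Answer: -514715/61 ≈ -8438.0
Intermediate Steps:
(M(141) - 1*8577) + w(122, 75) = (141 - 1*8577) + (-2 + 6/122) = (141 - 8577) + (-2 + 6*(1/122)) = -8436 + (-2 + 3/61) = -8436 - 119/61 = -514715/61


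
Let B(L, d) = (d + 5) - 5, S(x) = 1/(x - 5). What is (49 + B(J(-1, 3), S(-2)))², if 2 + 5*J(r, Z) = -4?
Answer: 116964/49 ≈ 2387.0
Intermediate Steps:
J(r, Z) = -6/5 (J(r, Z) = -⅖ + (⅕)*(-4) = -⅖ - ⅘ = -6/5)
S(x) = 1/(-5 + x)
B(L, d) = d (B(L, d) = (5 + d) - 5 = d)
(49 + B(J(-1, 3), S(-2)))² = (49 + 1/(-5 - 2))² = (49 + 1/(-7))² = (49 - ⅐)² = (342/7)² = 116964/49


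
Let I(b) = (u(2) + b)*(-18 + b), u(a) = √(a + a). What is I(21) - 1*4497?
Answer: -4428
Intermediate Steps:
u(a) = √2*√a (u(a) = √(2*a) = √2*√a)
I(b) = (-18 + b)*(2 + b) (I(b) = (√2*√2 + b)*(-18 + b) = (2 + b)*(-18 + b) = (-18 + b)*(2 + b))
I(21) - 1*4497 = (-36 + 21² - 16*21) - 1*4497 = (-36 + 441 - 336) - 4497 = 69 - 4497 = -4428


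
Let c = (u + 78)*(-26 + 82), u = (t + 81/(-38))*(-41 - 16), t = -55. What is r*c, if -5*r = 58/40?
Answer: -1353807/25 ≈ -54152.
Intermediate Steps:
u = 6513/2 (u = (-55 + 81/(-38))*(-41 - 16) = (-55 + 81*(-1/38))*(-57) = (-55 - 81/38)*(-57) = -2171/38*(-57) = 6513/2 ≈ 3256.5)
c = 186732 (c = (6513/2 + 78)*(-26 + 82) = (6669/2)*56 = 186732)
r = -29/100 (r = -58/(5*40) = -⅕*29/20 = -29/100 ≈ -0.29000)
r*c = -29/100*186732 = -1353807/25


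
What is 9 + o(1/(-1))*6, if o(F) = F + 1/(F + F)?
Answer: 0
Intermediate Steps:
o(F) = F + 1/(2*F)
9 + o(1/(-1))*6 = 9 + (1/(-1) + 1/(2*(1/(-1))))*6 = 9 + (-1 + (1/2)/(-1))*6 = 9 + (-1 + (1/2)*(-1))*6 = 9 + (-1 - 1/2)*6 = 9 - 3/2*6 = 9 - 9 = 0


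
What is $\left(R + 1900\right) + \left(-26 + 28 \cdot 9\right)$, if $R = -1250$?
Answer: $876$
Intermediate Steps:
$\left(R + 1900\right) + \left(-26 + 28 \cdot 9\right) = \left(-1250 + 1900\right) + \left(-26 + 28 \cdot 9\right) = 650 + \left(-26 + 252\right) = 650 + 226 = 876$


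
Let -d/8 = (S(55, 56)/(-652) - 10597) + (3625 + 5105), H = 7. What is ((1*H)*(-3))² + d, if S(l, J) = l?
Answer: 2506561/163 ≈ 15378.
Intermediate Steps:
d = 2434678/163 (d = -8*((55/(-652) - 10597) + (3625 + 5105)) = -8*((55*(-1/652) - 10597) + 8730) = -8*((-55/652 - 10597) + 8730) = -8*(-6909299/652 + 8730) = -8*(-1217339/652) = 2434678/163 ≈ 14937.)
((1*H)*(-3))² + d = ((1*7)*(-3))² + 2434678/163 = (7*(-3))² + 2434678/163 = (-21)² + 2434678/163 = 441 + 2434678/163 = 2506561/163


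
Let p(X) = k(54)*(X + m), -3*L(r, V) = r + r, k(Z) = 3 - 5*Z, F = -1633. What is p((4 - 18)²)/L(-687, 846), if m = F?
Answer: 383679/458 ≈ 837.73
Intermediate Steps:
m = -1633
L(r, V) = -2*r/3 (L(r, V) = -(r + r)/3 = -2*r/3)
p(X) = 436011 - 267*X (p(X) = (3 - 5*54)*(X - 1633) = (3 - 270)*(-1633 + X) = -267*(-1633 + X) = 436011 - 267*X)
p((4 - 18)²)/L(-687, 846) = (436011 - 267*(4 - 18)²)/((-⅔*(-687))) = (436011 - 267*(-14)²)/458 = (436011 - 267*196)*(1/458) = (436011 - 52332)*(1/458) = 383679*(1/458) = 383679/458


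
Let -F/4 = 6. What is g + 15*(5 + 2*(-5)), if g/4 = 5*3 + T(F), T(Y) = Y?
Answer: -111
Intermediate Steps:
F = -24 (F = -4*6 = -24)
g = -36 (g = 4*(5*3 - 24) = 4*(15 - 24) = 4*(-9) = -36)
g + 15*(5 + 2*(-5)) = -36 + 15*(5 + 2*(-5)) = -36 + 15*(5 - 10) = -36 + 15*(-5) = -36 - 75 = -111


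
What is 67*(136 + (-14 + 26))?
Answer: 9916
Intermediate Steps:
67*(136 + (-14 + 26)) = 67*(136 + 12) = 67*148 = 9916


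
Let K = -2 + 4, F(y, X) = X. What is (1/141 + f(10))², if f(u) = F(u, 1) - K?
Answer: 19600/19881 ≈ 0.98587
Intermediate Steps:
K = 2
f(u) = -1 (f(u) = 1 - 1*2 = 1 - 2 = -1)
(1/141 + f(10))² = (1/141 - 1)² = (-140/141)² = 19600/19881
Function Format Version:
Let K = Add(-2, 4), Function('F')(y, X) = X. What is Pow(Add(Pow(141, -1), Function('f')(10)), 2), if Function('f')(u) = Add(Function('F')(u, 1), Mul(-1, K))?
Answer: Rational(19600, 19881) ≈ 0.98587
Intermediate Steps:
K = 2
Function('f')(u) = -1 (Function('f')(u) = Add(1, Mul(-1, 2)) = Add(1, -2) = -1)
Pow(Add(Pow(141, -1), Function('f')(10)), 2) = Pow(Add(Pow(141, -1), -1), 2) = Pow(Add(Rational(1, 141), -1), 2) = Pow(Rational(-140, 141), 2) = Rational(19600, 19881)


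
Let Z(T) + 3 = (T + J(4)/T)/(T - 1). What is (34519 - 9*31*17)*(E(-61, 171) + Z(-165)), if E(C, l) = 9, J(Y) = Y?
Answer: 2852079272/13695 ≈ 2.0826e+5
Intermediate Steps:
Z(T) = -3 + (T + 4/T)/(-1 + T) (Z(T) = -3 + (T + 4/T)/(T - 1) = -3 + (T + 4/T)/(-1 + T))
(34519 - 9*31*17)*(E(-61, 171) + Z(-165)) = (34519 - 9*31*17)*(9 + (4 - 2*(-165)² + 3*(-165))/((-165)*(-1 - 165))) = (34519 - 279*17)*(9 - 1/165*(4 - 2*27225 - 495)/(-166)) = (34519 - 4743)*(9 - 1/165*(-1/166)*(4 - 54450 - 495)) = 29776*(9 - 1/165*(-1/166)*(-54941)) = 29776*(9 - 54941/27390) = 29776*(191569/27390) = 2852079272/13695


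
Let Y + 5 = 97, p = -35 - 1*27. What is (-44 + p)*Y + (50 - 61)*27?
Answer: -10049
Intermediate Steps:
p = -62 (p = -35 - 27 = -62)
Y = 92 (Y = -5 + 97 = 92)
(-44 + p)*Y + (50 - 61)*27 = (-44 - 62)*92 + (50 - 61)*27 = -106*92 - 11*27 = -9752 - 297 = -10049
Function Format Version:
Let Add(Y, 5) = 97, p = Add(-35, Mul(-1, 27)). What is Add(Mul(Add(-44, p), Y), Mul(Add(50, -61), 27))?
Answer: -10049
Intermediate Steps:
p = -62 (p = Add(-35, -27) = -62)
Y = 92 (Y = Add(-5, 97) = 92)
Add(Mul(Add(-44, p), Y), Mul(Add(50, -61), 27)) = Add(Mul(Add(-44, -62), 92), Mul(Add(50, -61), 27)) = Add(Mul(-106, 92), Mul(-11, 27)) = Add(-9752, -297) = -10049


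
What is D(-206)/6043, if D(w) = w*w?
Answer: 42436/6043 ≈ 7.0223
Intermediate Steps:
D(w) = w**2
D(-206)/6043 = (-206)**2/6043 = 42436*(1/6043) = 42436/6043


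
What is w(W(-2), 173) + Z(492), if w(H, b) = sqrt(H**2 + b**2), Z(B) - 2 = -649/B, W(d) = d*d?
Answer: 335/492 + sqrt(29945) ≈ 173.73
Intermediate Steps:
W(d) = d**2
Z(B) = 2 - 649/B
w(W(-2), 173) + Z(492) = sqrt(((-2)**2)**2 + 173**2) + (2 - 649/492) = sqrt(4**2 + 29929) + (2 - 649*1/492) = sqrt(16 + 29929) + (2 - 649/492) = sqrt(29945) + 335/492 = 335/492 + sqrt(29945)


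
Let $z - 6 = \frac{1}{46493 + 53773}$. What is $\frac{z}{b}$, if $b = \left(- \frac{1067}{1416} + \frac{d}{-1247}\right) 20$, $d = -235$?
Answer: $- \frac{44261296081}{83370259895} \approx -0.5309$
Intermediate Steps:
$z = \frac{601597}{100266}$ ($z = 6 + \frac{1}{46493 + 53773} = 6 + \frac{1}{100266} = \frac{601597}{100266} \approx 6.0$)
$b = - \frac{4988945}{441438}$ ($b = \left(- \frac{1067}{1416} - \frac{235}{-1247}\right) 20 = \left(\left(-1067\right) \frac{1}{1416} - - \frac{235}{1247}\right) 20 = \left(- \frac{1067}{1416} + \frac{235}{1247}\right) 20 = \left(- \frac{997789}{1765752}\right) 20 = - \frac{4988945}{441438} \approx -11.302$)
$\frac{z}{b} = \frac{601597}{100266 \left(- \frac{4988945}{441438}\right)} = \frac{601597}{100266} \left(- \frac{441438}{4988945}\right) = - \frac{44261296081}{83370259895}$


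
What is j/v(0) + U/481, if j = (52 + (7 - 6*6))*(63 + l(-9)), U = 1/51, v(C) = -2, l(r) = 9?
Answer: -20311667/24531 ≈ -828.00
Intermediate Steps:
U = 1/51 ≈ 0.019608
j = 1656 (j = (52 + (7 - 6*6))*(63 + 9) = (52 + (7 - 36))*72 = (52 - 29)*72 = 23*72 = 1656)
j/v(0) + U/481 = 1656/(-2) + (1/51)/481 = 1656*(-½) + (1/51)*(1/481) = -828 + 1/24531 = -20311667/24531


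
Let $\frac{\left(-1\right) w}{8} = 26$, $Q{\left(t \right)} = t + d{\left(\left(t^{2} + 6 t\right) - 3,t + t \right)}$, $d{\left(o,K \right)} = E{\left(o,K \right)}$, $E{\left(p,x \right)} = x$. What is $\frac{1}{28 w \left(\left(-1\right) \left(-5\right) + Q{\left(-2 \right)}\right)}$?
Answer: $\frac{1}{5824} \approx 0.0001717$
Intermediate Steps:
$d{\left(o,K \right)} = K$
$Q{\left(t \right)} = 3 t$ ($Q{\left(t \right)} = t + \left(t + t\right) = t + 2 t = 3 t$)
$w = -208$ ($w = \left(-8\right) 26 = -208$)
$\frac{1}{28 w \left(\left(-1\right) \left(-5\right) + Q{\left(-2 \right)}\right)} = \frac{1}{28 \left(-208\right) \left(\left(-1\right) \left(-5\right) + 3 \left(-2\right)\right)} = \frac{1}{\left(-5824\right) \left(5 - 6\right)} = \frac{1}{\left(-5824\right) \left(-1\right)} = \frac{1}{5824}$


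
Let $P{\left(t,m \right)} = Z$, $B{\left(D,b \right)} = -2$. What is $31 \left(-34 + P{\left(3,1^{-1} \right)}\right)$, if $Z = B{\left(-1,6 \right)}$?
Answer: $-1116$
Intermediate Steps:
$Z = -2$
$P{\left(t,m \right)} = -2$
$31 \left(-34 + P{\left(3,1^{-1} \right)}\right) = 31 \left(-34 - 2\right) = 31 \left(-36\right) = -1116$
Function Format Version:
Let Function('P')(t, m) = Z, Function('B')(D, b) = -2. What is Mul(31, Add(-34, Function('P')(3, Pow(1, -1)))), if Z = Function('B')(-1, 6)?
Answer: -1116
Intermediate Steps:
Z = -2
Function('P')(t, m) = -2
Mul(31, Add(-34, Function('P')(3, Pow(1, -1)))) = Mul(31, Add(-34, -2)) = Mul(31, -36) = -1116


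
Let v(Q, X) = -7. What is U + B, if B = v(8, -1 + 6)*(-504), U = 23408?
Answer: 26936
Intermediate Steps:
B = 3528 (B = -7*(-504) = 3528)
U + B = 23408 + 3528 = 26936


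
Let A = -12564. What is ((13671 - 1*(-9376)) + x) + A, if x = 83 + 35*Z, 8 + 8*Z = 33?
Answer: 85403/8 ≈ 10675.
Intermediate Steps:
Z = 25/8 (Z = -1 + (⅛)*33 = -1 + 33/8 = 25/8 ≈ 3.1250)
x = 1539/8 (x = 83 + 35*(25/8) = 83 + 875/8 = 1539/8 ≈ 192.38)
((13671 - 1*(-9376)) + x) + A = ((13671 - 1*(-9376)) + 1539/8) - 12564 = ((13671 + 9376) + 1539/8) - 12564 = (23047 + 1539/8) - 12564 = 185915/8 - 12564 = 85403/8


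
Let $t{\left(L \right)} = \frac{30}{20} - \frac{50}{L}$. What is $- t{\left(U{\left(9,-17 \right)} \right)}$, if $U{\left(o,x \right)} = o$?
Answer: $\frac{73}{18} \approx 4.0556$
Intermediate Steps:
$t{\left(L \right)} = \frac{3}{2} - \frac{50}{L}$ ($t{\left(L \right)} = 30 \cdot \frac{1}{20} - \frac{50}{L} = \frac{3}{2} - \frac{50}{L}$)
$- t{\left(U{\left(9,-17 \right)} \right)} = - (\frac{3}{2} - \frac{50}{9}) = \left(-1\right) \left(- \frac{73}{18}\right) = \frac{73}{18}$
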